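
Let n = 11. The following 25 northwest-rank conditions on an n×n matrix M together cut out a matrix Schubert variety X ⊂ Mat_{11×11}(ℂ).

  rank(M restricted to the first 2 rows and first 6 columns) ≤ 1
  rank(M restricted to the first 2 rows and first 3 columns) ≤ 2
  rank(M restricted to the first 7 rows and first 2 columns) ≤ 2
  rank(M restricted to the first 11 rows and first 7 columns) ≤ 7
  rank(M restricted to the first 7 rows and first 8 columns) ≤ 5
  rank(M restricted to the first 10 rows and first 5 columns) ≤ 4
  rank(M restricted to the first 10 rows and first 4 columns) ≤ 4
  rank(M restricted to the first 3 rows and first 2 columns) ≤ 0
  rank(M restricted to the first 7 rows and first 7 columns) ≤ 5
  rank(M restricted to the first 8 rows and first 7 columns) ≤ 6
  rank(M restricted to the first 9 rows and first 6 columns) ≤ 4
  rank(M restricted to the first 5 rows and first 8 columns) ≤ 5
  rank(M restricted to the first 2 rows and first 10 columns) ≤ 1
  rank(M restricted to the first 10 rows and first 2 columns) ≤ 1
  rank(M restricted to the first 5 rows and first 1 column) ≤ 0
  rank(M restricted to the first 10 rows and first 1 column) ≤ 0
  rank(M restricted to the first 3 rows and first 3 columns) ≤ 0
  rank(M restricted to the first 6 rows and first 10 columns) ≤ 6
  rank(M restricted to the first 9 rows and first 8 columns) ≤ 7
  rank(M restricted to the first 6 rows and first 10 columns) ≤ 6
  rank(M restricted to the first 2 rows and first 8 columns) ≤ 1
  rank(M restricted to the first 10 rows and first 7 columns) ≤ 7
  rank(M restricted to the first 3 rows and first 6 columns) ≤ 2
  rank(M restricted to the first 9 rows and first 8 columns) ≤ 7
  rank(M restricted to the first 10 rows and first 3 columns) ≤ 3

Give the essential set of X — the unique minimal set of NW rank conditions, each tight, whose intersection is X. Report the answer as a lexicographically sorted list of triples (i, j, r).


Propagating the 25 rank bounds to every northwest block:

  row 1: 0 | 0 | 0 | 1 | 1 | 1 | 1 | 1 | 1 | 1 | 1
  row 2: 0 | 0 | 0 | 1 | 1 | 1 | 1 | 1 | 1 | 1 | 2
  row 3: 0 | 0 | 0 | 1 | 2 | 2 | 2 | 2 | 2 | 2 | 3
  row 4: 0 | 1 | 1 | 2 | 3 | 3 | 3 | 3 | 3 | 3 | 4
  row 5: 0 | 1 | 2 | 3 | 4 | 4 | 4 | 4 | 4 | 4 | 5
  row 6: 0 | 1 | 2 | 3 | 4 | 4 | 5 | 5 | 5 | 5 | 6
  row 7: 0 | 1 | 2 | 3 | 4 | 4 | 5 | 5 | 6 | 6 | 7
  row 8: 0 | 1 | 2 | 3 | 4 | 4 | 5 | 6 | 7 | 7 | 8
  row 9: 0 | 1 | 2 | 3 | 4 | 4 | 5 | 6 | 7 | 8 | 9
  row 10: 0 | 1 | 2 | 3 | 4 | 5 | 6 | 7 | 8 | 9 | 10
  row 11: 1 | 2 | 3 | 4 | 5 | 6 | 7 | 8 | 9 | 10 | 11

giving w = (4, 11, 5, 2, 3, 7, 9, 8, 10, 6, 1) via Δ²R.

Fulton essential set (5 of the 27 Rothe cells):

[(2, 10, 1), (3, 3, 0), (7, 8, 5), (9, 6, 4), (10, 1, 0)]


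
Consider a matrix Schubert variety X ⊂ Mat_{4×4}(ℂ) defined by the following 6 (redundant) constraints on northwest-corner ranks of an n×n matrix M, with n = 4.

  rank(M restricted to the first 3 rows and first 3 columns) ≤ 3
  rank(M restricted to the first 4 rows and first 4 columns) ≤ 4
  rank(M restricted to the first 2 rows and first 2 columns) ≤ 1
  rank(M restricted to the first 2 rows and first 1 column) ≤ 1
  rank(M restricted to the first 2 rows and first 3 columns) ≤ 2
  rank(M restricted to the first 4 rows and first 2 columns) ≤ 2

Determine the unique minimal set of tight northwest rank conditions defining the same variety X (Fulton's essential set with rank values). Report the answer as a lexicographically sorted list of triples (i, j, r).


Computing R[i][j] = min implied NW-rank bound (n=4, 6 conditions):

  R[1]: 1 1 1 1
  R[2]: 1 1 2 2
  R[3]: 1 2 3 3
  R[4]: 1 2 3 4

giving w = (1, 3, 2, 4) via Δ²R.

|D(w)|=1, |Ess(w)|=1:

[(2, 2, 1)]


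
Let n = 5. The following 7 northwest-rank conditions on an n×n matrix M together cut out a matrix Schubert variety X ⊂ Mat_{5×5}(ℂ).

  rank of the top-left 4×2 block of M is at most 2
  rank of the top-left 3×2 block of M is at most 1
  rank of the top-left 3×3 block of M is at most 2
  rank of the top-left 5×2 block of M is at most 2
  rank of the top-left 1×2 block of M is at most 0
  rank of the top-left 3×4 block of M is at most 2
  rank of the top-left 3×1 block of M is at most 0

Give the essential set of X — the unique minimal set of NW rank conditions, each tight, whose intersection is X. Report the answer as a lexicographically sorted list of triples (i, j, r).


Reconstructing r_w from the 7 given conditions:

  row 1: 0 0 1 1 1
  row 2: 0 1 2 2 2
  row 3: 0 1 2 2 3
  row 4: 1 2 3 3 4
  row 5: 1 2 3 4 5

second differences of R give the permutation w = (3, 2, 5, 1, 4).

Rothe diagram D(w) (5 cells), 3 SE-corners (essential conditions):

[(1, 2, 0), (3, 1, 0), (3, 4, 2)]


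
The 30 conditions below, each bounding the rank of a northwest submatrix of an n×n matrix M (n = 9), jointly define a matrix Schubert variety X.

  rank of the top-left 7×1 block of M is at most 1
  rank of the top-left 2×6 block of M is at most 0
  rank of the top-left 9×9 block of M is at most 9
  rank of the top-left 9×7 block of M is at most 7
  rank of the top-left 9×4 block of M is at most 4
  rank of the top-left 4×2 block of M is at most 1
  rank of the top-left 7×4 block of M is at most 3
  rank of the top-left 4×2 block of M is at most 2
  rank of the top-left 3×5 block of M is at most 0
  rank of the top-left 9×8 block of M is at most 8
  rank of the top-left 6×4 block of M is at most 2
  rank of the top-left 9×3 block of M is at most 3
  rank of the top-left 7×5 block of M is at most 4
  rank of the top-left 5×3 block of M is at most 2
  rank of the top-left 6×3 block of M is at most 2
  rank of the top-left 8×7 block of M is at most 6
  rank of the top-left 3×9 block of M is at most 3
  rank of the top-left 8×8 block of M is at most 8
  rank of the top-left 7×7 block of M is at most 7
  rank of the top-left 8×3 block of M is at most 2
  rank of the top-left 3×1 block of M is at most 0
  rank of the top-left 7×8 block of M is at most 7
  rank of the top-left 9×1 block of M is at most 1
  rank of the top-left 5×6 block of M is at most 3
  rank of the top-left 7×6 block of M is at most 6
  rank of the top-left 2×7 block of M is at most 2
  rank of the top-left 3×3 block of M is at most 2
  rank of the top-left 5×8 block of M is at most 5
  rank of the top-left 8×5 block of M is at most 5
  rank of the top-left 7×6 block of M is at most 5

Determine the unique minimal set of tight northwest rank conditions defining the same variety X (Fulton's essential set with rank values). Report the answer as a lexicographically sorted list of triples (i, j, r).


The tightest implied rank at each (i,j), from the 30 conditions:

  row 1: 0, 0, 0, 0, 0, 0, 1, 1, 1
  row 2: 0, 0, 0, 0, 0, 0, 1, 2, 2
  row 3: 0, 0, 0, 0, 0, 1, 2, 3, 3
  row 4: 1, 1, 1, 1, 1, 2, 3, 4, 4
  row 5: 1, 2, 2, 2, 2, 3, 4, 5, 5
  row 6: 1, 2, 2, 2, 3, 4, 5, 6, 6
  row 7: 1, 2, 2, 3, 4, 5, 6, 7, 7
  row 8: 1, 2, 2, 3, 4, 5, 6, 7, 8
  row 9: 1, 2, 3, 4, 5, 6, 7, 8, 9

second differences of R give the permutation w = (7, 8, 6, 1, 2, 5, 4, 9, 3).

Rothe diagram D(w) (21 cells), 4 SE-corners (essential conditions):

[(2, 6, 0), (3, 5, 0), (6, 4, 2), (8, 3, 2)]


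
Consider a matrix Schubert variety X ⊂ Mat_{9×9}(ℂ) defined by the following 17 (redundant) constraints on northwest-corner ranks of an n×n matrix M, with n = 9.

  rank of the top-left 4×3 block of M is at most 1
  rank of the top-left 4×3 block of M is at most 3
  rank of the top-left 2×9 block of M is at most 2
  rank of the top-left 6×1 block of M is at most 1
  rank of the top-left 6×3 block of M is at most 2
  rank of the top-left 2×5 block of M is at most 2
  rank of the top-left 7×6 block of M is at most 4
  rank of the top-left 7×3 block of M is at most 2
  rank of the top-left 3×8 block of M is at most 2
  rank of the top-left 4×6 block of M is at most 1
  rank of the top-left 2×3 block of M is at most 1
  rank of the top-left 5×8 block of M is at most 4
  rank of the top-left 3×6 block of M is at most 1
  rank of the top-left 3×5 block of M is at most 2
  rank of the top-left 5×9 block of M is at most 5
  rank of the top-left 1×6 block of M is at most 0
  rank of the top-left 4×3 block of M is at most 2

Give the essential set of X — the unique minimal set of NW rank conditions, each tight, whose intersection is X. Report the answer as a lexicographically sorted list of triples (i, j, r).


Propagating the 17 rank bounds to every northwest block:

  i=1: 0 | 0 | 0 | 0 | 0 | 0 | 1 | 1 | 1
  i=2: 1 | 1 | 1 | 1 | 1 | 1 | 2 | 2 | 2
  i=3: 1 | 1 | 1 | 1 | 1 | 1 | 2 | 2 | 3
  i=4: 1 | 1 | 1 | 1 | 1 | 1 | 2 | 3 | 4
  i=5: 1 | 2 | 2 | 2 | 2 | 2 | 3 | 4 | 5
  i=6: 1 | 2 | 2 | 3 | 3 | 3 | 4 | 5 | 6
  i=7: 1 | 2 | 2 | 3 | 4 | 4 | 5 | 6 | 7
  i=8: 1 | 2 | 3 | 4 | 5 | 5 | 6 | 7 | 8
  i=9: 1 | 2 | 3 | 4 | 5 | 6 | 7 | 8 | 9

the unique w with this rank table is (7, 1, 9, 8, 2, 4, 5, 3, 6).

Fulton essential set (4 of the 19 Rothe cells):

[(1, 6, 0), (3, 8, 2), (4, 6, 1), (7, 3, 2)]


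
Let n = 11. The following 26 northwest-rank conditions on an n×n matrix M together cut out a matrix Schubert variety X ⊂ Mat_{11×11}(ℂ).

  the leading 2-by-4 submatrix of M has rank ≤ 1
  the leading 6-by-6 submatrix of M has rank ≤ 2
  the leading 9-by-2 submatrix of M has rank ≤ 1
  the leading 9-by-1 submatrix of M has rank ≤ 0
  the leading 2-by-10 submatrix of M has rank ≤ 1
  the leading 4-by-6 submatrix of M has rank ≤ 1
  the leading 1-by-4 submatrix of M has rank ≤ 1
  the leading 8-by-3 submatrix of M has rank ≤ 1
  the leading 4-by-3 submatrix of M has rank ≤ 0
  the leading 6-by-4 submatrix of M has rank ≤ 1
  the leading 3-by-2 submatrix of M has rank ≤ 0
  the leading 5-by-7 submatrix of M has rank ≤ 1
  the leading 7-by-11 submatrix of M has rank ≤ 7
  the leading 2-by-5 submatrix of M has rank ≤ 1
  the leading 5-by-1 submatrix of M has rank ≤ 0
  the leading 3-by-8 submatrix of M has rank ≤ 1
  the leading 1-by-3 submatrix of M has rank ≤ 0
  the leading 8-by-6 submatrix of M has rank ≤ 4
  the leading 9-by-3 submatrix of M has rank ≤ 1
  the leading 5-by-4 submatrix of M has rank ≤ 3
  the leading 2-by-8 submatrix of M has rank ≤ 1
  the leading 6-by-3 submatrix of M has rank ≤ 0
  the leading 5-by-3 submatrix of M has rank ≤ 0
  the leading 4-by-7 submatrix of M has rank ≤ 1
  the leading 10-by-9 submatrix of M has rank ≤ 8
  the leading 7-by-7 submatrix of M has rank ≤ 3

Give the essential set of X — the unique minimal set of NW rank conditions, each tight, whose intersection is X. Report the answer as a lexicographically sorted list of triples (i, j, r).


The tightest implied rank at each (i,j), from the 26 conditions:

  row 1: 0 0 0 1 1 1 1 1 1 1 1
  row 2: 0 0 0 1 1 1 1 1 1 1 2
  row 3: 0 0 0 1 1 1 1 1 2 2 3
  row 4: 0 0 0 1 1 1 1 2 3 3 4
  row 5: 0 0 0 1 1 1 1 2 3 4 5
  row 6: 0 0 0 1 2 2 2 3 4 5 6
  row 7: 0 1 1 2 3 3 3 4 5 6 7
  row 8: 0 1 1 2 3 4 4 5 6 7 8
  row 9: 0 1 1 2 3 4 5 6 7 8 9
  row 10: 1 2 2 3 4 5 6 7 8 9 10
  row 11: 1 2 3 4 5 6 7 8 9 10 11

reading off 1-entries of Δ²R: w = (4, 11, 9, 8, 10, 5, 2, 6, 7, 1, 3).

ℓ(w)=39; the 6 essential cells (i,j,r):

[(2, 10, 1), (3, 8, 1), (5, 7, 1), (6, 3, 0), (9, 1, 0), (9, 3, 1)]


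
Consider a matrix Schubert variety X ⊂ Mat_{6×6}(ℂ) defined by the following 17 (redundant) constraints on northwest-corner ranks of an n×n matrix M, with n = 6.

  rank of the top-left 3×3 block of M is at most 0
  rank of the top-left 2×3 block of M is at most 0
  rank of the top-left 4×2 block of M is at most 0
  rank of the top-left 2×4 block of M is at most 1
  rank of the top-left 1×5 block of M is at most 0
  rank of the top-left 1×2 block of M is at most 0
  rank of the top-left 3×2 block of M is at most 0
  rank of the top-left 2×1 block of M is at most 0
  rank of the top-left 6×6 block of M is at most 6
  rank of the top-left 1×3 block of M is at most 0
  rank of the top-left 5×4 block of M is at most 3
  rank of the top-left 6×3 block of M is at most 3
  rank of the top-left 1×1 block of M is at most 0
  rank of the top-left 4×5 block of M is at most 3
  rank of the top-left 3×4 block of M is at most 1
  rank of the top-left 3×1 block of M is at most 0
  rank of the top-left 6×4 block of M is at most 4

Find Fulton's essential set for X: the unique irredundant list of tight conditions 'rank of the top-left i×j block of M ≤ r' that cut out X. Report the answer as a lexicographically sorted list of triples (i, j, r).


Computing R[i][j] = min implied NW-rank bound (n=6, 17 conditions):

  R[1]: 0 0 0 0 0 1
  R[2]: 0 0 0 1 1 2
  R[3]: 0 0 0 1 2 3
  R[4]: 0 0 1 2 3 4
  R[5]: 1 1 2 3 4 5
  R[6]: 1 2 3 4 5 6

hence w(1..6) = (6, 4, 5, 3, 1, 2).

D(w) has 13 cells with 3 SE-corners; essential set:

[(1, 5, 0), (3, 3, 0), (4, 2, 0)]


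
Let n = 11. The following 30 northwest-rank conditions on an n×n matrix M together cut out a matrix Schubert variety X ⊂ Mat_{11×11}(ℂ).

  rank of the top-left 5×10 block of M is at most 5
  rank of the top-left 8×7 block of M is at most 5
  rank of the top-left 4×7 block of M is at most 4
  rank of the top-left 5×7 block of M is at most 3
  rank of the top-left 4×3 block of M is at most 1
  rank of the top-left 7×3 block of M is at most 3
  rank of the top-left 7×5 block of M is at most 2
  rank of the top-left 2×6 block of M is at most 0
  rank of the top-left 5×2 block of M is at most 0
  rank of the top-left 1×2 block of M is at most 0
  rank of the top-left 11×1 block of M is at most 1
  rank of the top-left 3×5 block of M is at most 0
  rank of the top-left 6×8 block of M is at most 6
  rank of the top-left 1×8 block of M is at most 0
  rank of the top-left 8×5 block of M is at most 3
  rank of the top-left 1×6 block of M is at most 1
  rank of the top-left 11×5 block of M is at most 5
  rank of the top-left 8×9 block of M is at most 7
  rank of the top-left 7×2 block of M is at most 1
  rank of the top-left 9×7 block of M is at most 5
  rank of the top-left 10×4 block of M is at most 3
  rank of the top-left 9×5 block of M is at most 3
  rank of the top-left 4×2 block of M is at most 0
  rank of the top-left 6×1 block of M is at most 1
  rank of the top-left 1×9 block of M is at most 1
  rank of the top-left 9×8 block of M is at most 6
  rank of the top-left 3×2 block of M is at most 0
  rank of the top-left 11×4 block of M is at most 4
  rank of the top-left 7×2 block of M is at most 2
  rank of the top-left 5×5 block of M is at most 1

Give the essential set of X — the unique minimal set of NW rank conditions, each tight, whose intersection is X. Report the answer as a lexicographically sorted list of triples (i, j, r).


Recovering R(i,j) via the rank-extension bound from the 30 conditions:

  i=1: 0  0  0  0  0  0  0  0  1  1  1
  i=2: 0  0  0  0  0  0  1  1  2  2  2
  i=3: 0  0  0  0  0  1  2  2  3  3  3
  i=4: 0  0  1  1  1  2  3  3  4  4  4
  i=5: 0  0  1  1  1  2  3  4  5  5  5
  i=6: 1  1  2  2  2  3  4  5  6  6  6
  i=7: 1  1  2  2  2  3  4  5  6  7  7
  i=8: 1  2  3  3  3  4  5  6  7  8  8
  i=9: 1  2  3  3  3  4  5  6  7  8  9
  i=10: 1  2  3  3  4  5  6  7  8  9  10
  i=11: 1  2  3  4  5  6  7  8  9  10  11

hence w(1..11) = (9, 7, 6, 3, 8, 1, 10, 2, 11, 5, 4).

Rothe diagram D(w) (31 cells), 9 SE-corners (essential conditions):

[(1, 8, 0), (2, 6, 0), (3, 5, 0), (5, 2, 0), (5, 5, 1), (7, 2, 1), (7, 5, 2), (9, 5, 3), (10, 4, 3)]


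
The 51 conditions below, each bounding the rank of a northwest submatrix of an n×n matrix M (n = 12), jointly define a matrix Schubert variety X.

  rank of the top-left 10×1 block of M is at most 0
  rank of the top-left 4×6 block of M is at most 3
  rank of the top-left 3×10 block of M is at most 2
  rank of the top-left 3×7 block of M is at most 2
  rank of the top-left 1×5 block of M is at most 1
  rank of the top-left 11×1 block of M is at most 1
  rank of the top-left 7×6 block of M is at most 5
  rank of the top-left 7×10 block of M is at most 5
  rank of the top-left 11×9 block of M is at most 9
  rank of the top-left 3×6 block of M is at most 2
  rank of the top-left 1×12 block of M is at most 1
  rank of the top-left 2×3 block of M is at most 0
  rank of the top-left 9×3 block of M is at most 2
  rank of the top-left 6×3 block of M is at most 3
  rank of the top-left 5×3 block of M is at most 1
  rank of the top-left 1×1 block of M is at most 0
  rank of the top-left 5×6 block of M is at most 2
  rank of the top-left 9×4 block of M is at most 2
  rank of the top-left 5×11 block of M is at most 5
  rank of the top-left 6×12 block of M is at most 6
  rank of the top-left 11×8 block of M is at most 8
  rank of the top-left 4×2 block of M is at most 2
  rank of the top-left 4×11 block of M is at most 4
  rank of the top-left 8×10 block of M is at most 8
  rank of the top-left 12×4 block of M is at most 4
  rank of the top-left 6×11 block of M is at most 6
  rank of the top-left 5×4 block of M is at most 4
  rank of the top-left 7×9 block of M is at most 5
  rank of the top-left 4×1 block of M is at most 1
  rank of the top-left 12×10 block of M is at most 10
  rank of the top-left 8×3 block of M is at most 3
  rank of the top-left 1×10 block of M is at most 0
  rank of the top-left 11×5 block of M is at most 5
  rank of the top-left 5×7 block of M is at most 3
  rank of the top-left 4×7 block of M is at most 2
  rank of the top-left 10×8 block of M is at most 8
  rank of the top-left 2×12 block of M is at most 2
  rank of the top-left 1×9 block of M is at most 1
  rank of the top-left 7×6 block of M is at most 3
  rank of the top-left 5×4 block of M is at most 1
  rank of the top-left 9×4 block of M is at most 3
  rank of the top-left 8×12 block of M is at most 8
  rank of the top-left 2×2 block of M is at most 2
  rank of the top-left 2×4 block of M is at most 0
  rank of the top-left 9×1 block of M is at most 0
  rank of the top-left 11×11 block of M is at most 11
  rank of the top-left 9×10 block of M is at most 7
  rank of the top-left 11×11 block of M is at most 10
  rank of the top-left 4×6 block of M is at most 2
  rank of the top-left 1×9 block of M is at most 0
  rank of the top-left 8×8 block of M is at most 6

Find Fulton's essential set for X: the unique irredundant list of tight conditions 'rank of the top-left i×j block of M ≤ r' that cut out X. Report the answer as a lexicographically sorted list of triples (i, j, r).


Reconstructing r_w from the 51 given conditions:

  R[1]: 0  0  0  0  0  0  0  0  0  0  1  1
  R[2]: 0  0  0  0  1  1  1  1  1  1  2  2
  R[3]: 0  1  1  1  2  2  2  2  2  2  3  3
  R[4]: 0  1  1  1  2  2  2  3  3  3  4  4
  R[5]: 0  1  1  1  2  2  3  4  4  4  5  5
  R[6]: 0  1  2  2  3  3  4  5  5  5  6  6
  R[7]: 0  1  2  2  3  3  4  5  5  5  6  7
  R[8]: 0  1  2  2  3  4  5  6  6  6  7  8
  R[9]: 0  1  2  2  3  4  5  6  7  7  8  9
  R[10]: 0  1  2  3  4  5  6  7  8  8  9  10
  R[11]: 1  2  3  4  5  6  7  8  9  9  10  11
  R[12]: 1  2  3  4  5  6  7  8  9  10  11  12

reading off 1-entries of Δ²R: w = (11, 5, 2, 8, 7, 3, 12, 6, 9, 4, 1, 10).

9 SE-corners of the 35-cell Rothe diagram give Ess(w):

[(1, 10, 0), (2, 4, 0), (4, 7, 2), (5, 4, 1), (5, 6, 2), (7, 6, 3), (7, 10, 5), (9, 4, 2), (10, 1, 0)]


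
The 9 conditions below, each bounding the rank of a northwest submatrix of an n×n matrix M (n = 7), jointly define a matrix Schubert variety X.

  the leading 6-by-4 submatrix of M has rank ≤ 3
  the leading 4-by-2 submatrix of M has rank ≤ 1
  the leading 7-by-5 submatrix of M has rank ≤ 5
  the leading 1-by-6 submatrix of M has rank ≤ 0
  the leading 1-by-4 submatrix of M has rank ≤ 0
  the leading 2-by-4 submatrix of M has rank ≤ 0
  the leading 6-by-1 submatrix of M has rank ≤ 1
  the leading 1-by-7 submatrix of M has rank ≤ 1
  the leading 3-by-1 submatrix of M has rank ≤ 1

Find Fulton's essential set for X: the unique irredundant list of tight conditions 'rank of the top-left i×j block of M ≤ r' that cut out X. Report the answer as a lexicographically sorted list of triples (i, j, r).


The tightest implied rank at each (i,j), from the 9 conditions:

  R[1]: 0 | 0 | 0 | 0 | 0 | 0 | 1
  R[2]: 0 | 0 | 0 | 0 | 1 | 1 | 2
  R[3]: 1 | 1 | 1 | 1 | 2 | 2 | 3
  R[4]: 1 | 1 | 2 | 2 | 3 | 3 | 4
  R[5]: 1 | 2 | 3 | 3 | 4 | 4 | 5
  R[6]: 1 | 2 | 3 | 3 | 4 | 5 | 6
  R[7]: 1 | 2 | 3 | 4 | 5 | 6 | 7

reading off 1-entries of Δ²R: w = (7, 5, 1, 3, 2, 6, 4).

Rothe diagram D(w) (12 cells), 4 SE-corners (essential conditions):

[(1, 6, 0), (2, 4, 0), (4, 2, 1), (6, 4, 3)]


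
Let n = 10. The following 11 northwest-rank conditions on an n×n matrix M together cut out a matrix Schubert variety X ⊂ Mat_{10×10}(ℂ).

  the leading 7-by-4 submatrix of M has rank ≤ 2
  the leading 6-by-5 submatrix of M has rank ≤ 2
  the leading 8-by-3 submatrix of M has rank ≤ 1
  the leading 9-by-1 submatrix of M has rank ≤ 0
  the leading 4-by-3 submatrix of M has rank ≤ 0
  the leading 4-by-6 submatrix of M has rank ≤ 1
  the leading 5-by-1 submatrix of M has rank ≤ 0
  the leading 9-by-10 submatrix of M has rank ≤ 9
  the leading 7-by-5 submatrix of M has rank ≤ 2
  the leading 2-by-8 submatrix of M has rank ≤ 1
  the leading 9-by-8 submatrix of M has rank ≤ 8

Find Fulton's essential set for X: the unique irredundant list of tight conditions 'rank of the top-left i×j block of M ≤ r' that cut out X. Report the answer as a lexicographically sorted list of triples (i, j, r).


Reconstructing r_w from the 11 given conditions:

  i=1: 0 | 0 | 0 | 1 | 1 | 1 | 1 | 1 | 1 | 1
  i=2: 0 | 0 | 0 | 1 | 1 | 1 | 1 | 1 | 2 | 2
  i=3: 0 | 0 | 0 | 1 | 1 | 1 | 2 | 2 | 3 | 3
  i=4: 0 | 0 | 0 | 1 | 1 | 1 | 2 | 3 | 4 | 4
  i=5: 0 | 1 | 1 | 2 | 2 | 2 | 3 | 4 | 5 | 5
  i=6: 0 | 1 | 1 | 2 | 2 | 3 | 4 | 5 | 6 | 6
  i=7: 0 | 1 | 1 | 2 | 2 | 3 | 4 | 5 | 6 | 7
  i=8: 0 | 1 | 1 | 2 | 3 | 4 | 5 | 6 | 7 | 8
  i=9: 0 | 1 | 2 | 3 | 4 | 5 | 6 | 7 | 8 | 9
  i=10: 1 | 2 | 3 | 4 | 5 | 6 | 7 | 8 | 9 | 10

hence w(1..10) = (4, 9, 7, 8, 2, 6, 10, 5, 3, 1).

ℓ(w)=30; the 6 essential cells (i,j,r):

[(2, 8, 1), (4, 3, 0), (4, 6, 1), (7, 5, 2), (8, 3, 1), (9, 1, 0)]


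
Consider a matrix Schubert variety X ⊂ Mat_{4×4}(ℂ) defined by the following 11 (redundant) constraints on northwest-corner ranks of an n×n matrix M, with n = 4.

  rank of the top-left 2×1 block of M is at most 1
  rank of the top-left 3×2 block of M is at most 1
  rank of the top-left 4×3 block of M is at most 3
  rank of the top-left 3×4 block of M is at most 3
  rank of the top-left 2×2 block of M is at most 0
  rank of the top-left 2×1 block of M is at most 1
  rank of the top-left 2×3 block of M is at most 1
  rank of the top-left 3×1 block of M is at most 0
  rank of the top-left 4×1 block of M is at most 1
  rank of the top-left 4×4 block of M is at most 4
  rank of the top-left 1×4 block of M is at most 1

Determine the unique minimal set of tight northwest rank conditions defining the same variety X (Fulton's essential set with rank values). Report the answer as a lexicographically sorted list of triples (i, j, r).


The tightest implied rank at each (i,j), from the 11 conditions:

  0, 0, 1, 1
  0, 0, 1, 2
  0, 1, 2, 3
  1, 2, 3, 4

the unique w with this rank table is (3, 4, 2, 1).

D(w) has 5 cells with 2 SE-corners; essential set:

[(2, 2, 0), (3, 1, 0)]


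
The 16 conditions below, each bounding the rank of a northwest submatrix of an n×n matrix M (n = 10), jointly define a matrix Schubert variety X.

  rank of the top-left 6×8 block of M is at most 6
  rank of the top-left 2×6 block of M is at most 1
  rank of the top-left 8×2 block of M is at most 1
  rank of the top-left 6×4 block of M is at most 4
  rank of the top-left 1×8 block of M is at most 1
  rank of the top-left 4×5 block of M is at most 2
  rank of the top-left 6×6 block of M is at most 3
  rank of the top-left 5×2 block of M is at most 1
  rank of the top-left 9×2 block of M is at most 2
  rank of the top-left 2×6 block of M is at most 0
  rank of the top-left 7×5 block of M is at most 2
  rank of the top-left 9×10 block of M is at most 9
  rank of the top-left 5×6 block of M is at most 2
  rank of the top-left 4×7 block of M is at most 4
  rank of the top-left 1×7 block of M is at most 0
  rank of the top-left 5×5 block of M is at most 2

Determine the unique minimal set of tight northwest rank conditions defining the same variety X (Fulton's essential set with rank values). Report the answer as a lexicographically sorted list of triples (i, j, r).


Computing R[i][j] = min implied NW-rank bound (n=10, 16 conditions):

  R[1]: 0 0 0 0 0 0 0 1 1 1
  R[2]: 0 0 0 0 0 0 1 2 2 2
  R[3]: 1 1 1 1 1 1 2 3 3 3
  R[4]: 1 1 2 2 2 2 3 4 4 4
  R[5]: 1 1 2 2 2 2 3 4 5 5
  R[6]: 1 1 2 2 2 3 4 5 6 6
  R[7]: 1 1 2 2 2 3 4 5 6 7
  R[8]: 1 1 2 3 3 4 5 6 7 8
  R[9]: 1 2 3 4 4 5 6 7 8 9
  R[10]: 1 2 3 4 5 6 7 8 9 10

hence w(1..10) = (8, 7, 1, 3, 9, 6, 10, 4, 2, 5).

|D(w)|=25, |Ess(w)|=5:

[(1, 7, 0), (2, 6, 0), (5, 6, 2), (7, 5, 2), (8, 2, 1)]


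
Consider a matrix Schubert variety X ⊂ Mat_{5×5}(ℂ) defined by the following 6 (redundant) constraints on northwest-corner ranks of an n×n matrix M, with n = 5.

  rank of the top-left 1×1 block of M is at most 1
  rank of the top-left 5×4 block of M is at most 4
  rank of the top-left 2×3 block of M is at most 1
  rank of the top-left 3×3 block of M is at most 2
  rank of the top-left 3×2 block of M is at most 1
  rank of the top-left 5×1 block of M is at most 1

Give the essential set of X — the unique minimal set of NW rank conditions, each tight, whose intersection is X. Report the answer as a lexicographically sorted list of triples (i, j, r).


The tightest implied rank at each (i,j), from the 6 conditions:

  1, 1, 1, 1, 1
  1, 1, 1, 2, 2
  1, 1, 2, 3, 3
  1, 2, 3, 4, 4
  1, 2, 3, 4, 5

hence w(1..5) = (1, 4, 3, 2, 5).

D(w) has 3 cells with 2 SE-corners; essential set:

[(2, 3, 1), (3, 2, 1)]


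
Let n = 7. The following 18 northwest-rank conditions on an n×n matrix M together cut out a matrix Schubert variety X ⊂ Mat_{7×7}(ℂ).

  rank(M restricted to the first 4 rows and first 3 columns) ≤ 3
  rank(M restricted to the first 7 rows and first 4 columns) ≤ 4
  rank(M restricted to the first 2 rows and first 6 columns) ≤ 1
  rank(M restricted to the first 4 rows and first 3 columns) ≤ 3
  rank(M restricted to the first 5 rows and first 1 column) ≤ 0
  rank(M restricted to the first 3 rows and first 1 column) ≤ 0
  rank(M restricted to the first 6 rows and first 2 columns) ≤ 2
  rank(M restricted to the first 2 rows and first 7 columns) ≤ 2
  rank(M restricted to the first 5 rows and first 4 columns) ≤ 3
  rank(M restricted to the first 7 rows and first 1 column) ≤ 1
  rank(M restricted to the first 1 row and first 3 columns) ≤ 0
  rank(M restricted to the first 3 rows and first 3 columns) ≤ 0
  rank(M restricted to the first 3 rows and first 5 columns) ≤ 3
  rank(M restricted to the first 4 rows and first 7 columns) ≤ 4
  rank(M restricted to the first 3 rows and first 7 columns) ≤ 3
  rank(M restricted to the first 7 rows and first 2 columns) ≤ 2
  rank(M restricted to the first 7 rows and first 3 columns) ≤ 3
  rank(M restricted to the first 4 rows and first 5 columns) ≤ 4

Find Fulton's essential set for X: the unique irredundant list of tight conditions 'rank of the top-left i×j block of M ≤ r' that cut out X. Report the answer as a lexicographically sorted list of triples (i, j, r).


Propagating the 18 rank bounds to every northwest block:

  R[1]: 0 | 0 | 0 | 1 | 1 | 1 | 1
  R[2]: 0 | 0 | 0 | 1 | 1 | 1 | 2
  R[3]: 0 | 0 | 0 | 1 | 2 | 2 | 3
  R[4]: 0 | 1 | 1 | 2 | 3 | 3 | 4
  R[5]: 0 | 1 | 2 | 3 | 4 | 4 | 5
  R[6]: 1 | 2 | 3 | 4 | 5 | 5 | 6
  R[7]: 1 | 2 | 3 | 4 | 5 | 6 | 7

giving w = (4, 7, 5, 2, 3, 1, 6) via Δ²R.

D(w) has 13 cells with 3 SE-corners; essential set:

[(2, 6, 1), (3, 3, 0), (5, 1, 0)]


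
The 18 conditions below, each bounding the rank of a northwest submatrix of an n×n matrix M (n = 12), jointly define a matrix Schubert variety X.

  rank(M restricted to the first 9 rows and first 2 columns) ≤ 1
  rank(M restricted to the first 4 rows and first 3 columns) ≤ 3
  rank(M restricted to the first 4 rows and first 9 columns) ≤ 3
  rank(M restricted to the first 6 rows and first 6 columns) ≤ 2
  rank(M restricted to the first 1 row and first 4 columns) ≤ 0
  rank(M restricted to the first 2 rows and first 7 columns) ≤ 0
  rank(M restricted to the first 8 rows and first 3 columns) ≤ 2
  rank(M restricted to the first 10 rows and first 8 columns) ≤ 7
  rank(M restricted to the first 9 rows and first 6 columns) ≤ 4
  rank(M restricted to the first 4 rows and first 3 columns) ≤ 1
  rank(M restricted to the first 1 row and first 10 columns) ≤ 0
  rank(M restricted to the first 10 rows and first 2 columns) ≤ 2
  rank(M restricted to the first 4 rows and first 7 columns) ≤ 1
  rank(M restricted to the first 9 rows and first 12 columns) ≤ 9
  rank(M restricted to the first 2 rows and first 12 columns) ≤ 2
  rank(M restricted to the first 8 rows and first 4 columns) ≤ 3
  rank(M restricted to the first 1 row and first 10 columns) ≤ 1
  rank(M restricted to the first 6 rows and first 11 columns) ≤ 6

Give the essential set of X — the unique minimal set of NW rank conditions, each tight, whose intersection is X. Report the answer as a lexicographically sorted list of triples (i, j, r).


The tightest implied rank at each (i,j), from the 18 conditions:

  i=1: 0  0  0  0  0  0  0  0  0  0  1  1
  i=2: 0  0  0  0  0  0  0  1  1  1  2  2
  i=3: 1  1  1  1  1  1  1  2  2  2  3  3
  i=4: 1  1  1  1  1  1  1  2  3  3  4  4
  i=5: 1  1  2  2  2  2  2  3  4  4  5  5
  i=6: 1  1  2  2  2  2  3  4  5  5  6  6
  i=7: 1  1  2  3  3  3  4  5  6  6  7  7
  i=8: 1  1  2  3  4  4  5  6  7  7  8  8
  i=9: 1  1  2  3  4  4  5  6  7  8  9  9
  i=10: 1  2  3  4  5  5  6  7  8  9  10  10
  i=11: 1  2  3  4  5  6  7  8  9  10  11  11
  i=12: 1  2  3  4  5  6  7  8  9  10  11  12

second differences of R give the permutation w = (11, 8, 1, 9, 3, 7, 4, 5, 10, 2, 6, 12).

6 SE-corners of the 32-cell Rothe diagram give Ess(w):

[(1, 10, 0), (2, 7, 0), (4, 7, 1), (6, 6, 2), (9, 2, 1), (9, 6, 4)]


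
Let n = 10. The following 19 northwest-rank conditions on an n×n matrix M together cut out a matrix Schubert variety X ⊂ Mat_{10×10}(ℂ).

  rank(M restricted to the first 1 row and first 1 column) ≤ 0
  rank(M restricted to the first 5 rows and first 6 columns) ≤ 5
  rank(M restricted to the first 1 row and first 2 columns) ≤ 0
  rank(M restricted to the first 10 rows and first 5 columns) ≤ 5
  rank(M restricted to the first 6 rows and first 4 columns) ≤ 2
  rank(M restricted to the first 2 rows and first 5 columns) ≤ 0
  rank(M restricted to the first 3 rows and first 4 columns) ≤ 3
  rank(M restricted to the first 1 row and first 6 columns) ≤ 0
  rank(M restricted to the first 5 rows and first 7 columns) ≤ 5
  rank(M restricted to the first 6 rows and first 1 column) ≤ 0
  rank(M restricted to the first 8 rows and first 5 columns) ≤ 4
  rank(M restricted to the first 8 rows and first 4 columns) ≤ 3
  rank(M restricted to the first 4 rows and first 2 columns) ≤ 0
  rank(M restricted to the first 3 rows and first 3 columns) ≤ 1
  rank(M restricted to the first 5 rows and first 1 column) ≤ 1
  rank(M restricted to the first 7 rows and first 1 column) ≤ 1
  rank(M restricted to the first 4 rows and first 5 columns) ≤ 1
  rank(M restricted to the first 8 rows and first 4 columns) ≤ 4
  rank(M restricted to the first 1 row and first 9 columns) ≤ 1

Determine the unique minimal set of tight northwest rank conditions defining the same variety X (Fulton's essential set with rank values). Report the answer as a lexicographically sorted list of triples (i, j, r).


Propagating the 19 rank bounds to every northwest block:

  0 0 0 0 0 0 1 1 1 1
  0 0 0 0 0 1 2 2 2 2
  0 0 1 1 1 2 3 3 3 3
  0 0 1 1 1 2 3 4 4 4
  0 1 2 2 2 3 4 5 5 5
  0 1 2 2 3 4 5 6 6 6
  1 2 3 3 4 5 6 7 7 7
  1 2 3 3 4 5 6 7 8 8
  1 2 3 4 5 6 7 8 9 9
  1 2 3 4 5 6 7 8 9 10

second differences of R give the permutation w = (7, 6, 3, 8, 2, 5, 1, 9, 4, 10).

Rothe diagram D(w) (21 cells), 7 SE-corners (essential conditions):

[(1, 6, 0), (2, 5, 0), (4, 2, 0), (4, 5, 1), (6, 1, 0), (6, 4, 2), (8, 4, 3)]


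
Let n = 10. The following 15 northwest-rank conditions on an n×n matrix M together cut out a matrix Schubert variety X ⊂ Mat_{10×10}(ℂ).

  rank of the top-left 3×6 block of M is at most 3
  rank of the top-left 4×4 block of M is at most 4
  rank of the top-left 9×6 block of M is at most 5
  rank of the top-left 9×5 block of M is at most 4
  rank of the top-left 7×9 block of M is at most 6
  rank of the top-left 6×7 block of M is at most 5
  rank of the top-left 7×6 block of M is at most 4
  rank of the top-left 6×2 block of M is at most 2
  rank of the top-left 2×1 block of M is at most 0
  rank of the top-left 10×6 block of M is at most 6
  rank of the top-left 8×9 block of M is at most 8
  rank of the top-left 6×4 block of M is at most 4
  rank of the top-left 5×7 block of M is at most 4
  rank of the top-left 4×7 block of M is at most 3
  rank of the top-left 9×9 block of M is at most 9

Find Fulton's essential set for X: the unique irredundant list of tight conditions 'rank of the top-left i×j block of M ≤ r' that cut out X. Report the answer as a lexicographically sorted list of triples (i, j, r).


Rank table r_w(10×10) implied by the 15 constraints:

  0 1 1 1 1 1 1 1 1 1
  0 1 2 2 2 2 2 2 2 2
  1 2 3 3 3 3 3 3 3 3
  1 2 3 3 3 3 3 4 4 4
  1 2 3 4 4 4 4 5 5 5
  1 2 3 4 4 4 5 6 6 6
  1 2 3 4 4 4 5 6 6 7
  1 2 3 4 4 5 6 7 7 8
  1 2 3 4 4 5 6 7 8 9
  1 2 3 4 5 6 7 8 9 10

the unique w with this rank table is (2, 3, 1, 8, 4, 7, 10, 6, 9, 5).

Fulton essential set (5 of the 13 Rothe cells):

[(2, 1, 0), (4, 7, 3), (7, 6, 4), (7, 9, 6), (9, 5, 4)]


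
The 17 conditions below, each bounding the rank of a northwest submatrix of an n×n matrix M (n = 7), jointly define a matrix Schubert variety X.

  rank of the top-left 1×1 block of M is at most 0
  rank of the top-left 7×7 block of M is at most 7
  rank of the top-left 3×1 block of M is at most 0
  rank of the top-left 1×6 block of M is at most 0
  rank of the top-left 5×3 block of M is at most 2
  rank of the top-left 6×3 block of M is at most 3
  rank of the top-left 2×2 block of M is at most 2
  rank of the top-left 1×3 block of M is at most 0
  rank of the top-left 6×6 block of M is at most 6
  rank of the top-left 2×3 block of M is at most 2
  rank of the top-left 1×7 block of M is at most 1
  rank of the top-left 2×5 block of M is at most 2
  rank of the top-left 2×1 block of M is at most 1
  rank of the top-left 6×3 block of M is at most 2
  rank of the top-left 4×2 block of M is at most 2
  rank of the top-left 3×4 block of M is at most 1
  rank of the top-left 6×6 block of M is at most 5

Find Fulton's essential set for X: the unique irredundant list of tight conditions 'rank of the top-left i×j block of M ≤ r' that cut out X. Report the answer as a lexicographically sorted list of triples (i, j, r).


Reconstructing r_w from the 17 given conditions:

  0 | 0 | 0 | 0 | 0 | 0 | 1
  0 | 1 | 1 | 1 | 1 | 1 | 2
  0 | 1 | 1 | 1 | 2 | 2 | 3
  1 | 2 | 2 | 2 | 3 | 3 | 4
  1 | 2 | 2 | 3 | 4 | 4 | 5
  1 | 2 | 2 | 3 | 4 | 5 | 6
  1 | 2 | 3 | 4 | 5 | 6 | 7

giving w = (7, 2, 5, 1, 4, 6, 3) via Δ²R.

D(w) has 12 cells with 4 SE-corners; essential set:

[(1, 6, 0), (3, 1, 0), (3, 4, 1), (6, 3, 2)]


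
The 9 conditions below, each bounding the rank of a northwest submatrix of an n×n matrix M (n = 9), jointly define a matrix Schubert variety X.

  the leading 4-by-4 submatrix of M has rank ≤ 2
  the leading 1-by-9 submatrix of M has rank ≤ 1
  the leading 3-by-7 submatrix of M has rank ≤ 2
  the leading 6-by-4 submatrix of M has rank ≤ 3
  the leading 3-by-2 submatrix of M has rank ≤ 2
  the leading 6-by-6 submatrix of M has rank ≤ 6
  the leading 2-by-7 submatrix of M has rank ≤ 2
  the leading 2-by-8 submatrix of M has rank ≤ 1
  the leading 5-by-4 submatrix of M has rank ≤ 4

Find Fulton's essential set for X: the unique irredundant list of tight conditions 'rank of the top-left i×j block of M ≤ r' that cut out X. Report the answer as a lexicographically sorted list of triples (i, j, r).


Propagating the 9 rank bounds to every northwest block:

  R[1]: 1 1 1 1 1 1 1 1 1
  R[2]: 1 1 1 1 1 1 1 1 2
  R[3]: 1 2 2 2 2 2 2 2 3
  R[4]: 1 2 2 2 3 3 3 3 4
  R[5]: 1 2 3 3 4 4 4 4 5
  R[6]: 1 2 3 3 4 5 5 5 6
  R[7]: 1 2 3 4 5 6 6 6 7
  R[8]: 1 2 3 4 5 6 7 7 8
  R[9]: 1 2 3 4 5 6 7 8 9

the unique w with this rank table is (1, 9, 2, 5, 3, 6, 4, 7, 8).

D(w) has 10 cells with 3 SE-corners; essential set:

[(2, 8, 1), (4, 4, 2), (6, 4, 3)]


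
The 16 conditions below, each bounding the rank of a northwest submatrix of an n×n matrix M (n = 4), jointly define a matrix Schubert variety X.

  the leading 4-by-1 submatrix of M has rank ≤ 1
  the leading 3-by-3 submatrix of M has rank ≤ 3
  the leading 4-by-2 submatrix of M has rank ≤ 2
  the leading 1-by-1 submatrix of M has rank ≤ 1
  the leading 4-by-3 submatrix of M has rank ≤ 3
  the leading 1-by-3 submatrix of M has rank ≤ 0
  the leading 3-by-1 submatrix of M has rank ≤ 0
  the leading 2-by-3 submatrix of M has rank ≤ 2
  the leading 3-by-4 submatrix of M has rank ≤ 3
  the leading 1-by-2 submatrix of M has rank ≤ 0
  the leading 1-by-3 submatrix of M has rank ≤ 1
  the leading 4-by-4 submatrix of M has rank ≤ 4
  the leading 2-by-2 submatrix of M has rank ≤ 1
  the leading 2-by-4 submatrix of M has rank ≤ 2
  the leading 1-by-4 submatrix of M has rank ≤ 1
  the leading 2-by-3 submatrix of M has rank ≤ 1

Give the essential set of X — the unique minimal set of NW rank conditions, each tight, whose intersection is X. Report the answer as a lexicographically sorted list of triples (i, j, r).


Rank table r_w(4×4) implied by the 16 constraints:

  i=1: 0 0 0 1
  i=2: 0 1 1 2
  i=3: 0 1 2 3
  i=4: 1 2 3 4

giving w = (4, 2, 3, 1) via Δ²R.

ℓ(w)=5; the 2 essential cells (i,j,r):

[(1, 3, 0), (3, 1, 0)]


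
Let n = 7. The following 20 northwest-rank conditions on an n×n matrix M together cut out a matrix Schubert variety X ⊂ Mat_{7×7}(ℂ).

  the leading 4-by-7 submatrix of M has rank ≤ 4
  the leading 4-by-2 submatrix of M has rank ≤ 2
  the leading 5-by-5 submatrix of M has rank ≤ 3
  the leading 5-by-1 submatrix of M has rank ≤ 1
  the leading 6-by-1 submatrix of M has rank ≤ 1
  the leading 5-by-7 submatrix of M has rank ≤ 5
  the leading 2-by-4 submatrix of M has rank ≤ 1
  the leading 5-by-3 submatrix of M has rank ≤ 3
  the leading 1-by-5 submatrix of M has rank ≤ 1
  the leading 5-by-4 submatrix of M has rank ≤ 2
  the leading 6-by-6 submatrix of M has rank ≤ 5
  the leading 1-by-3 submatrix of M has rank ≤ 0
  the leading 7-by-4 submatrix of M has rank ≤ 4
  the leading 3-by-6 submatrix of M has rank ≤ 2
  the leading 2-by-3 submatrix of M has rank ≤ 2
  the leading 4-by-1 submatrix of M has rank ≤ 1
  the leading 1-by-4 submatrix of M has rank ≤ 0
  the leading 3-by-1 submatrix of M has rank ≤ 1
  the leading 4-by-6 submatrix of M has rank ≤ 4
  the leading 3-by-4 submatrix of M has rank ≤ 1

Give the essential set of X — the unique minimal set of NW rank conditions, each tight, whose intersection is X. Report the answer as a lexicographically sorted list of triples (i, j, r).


Reconstructing r_w from the 20 given conditions:

  R[1]: 0 | 0 | 0 | 0 | 1 | 1 | 1
  R[2]: 1 | 1 | 1 | 1 | 2 | 2 | 2
  R[3]: 1 | 1 | 1 | 1 | 2 | 2 | 3
  R[4]: 1 | 2 | 2 | 2 | 3 | 3 | 4
  R[5]: 1 | 2 | 2 | 2 | 3 | 4 | 5
  R[6]: 1 | 2 | 3 | 3 | 4 | 5 | 6
  R[7]: 1 | 2 | 3 | 4 | 5 | 6 | 7

so w = (5, 1, 7, 2, 6, 3, 4).

ℓ(w)=10; the 4 essential cells (i,j,r):

[(1, 4, 0), (3, 4, 1), (3, 6, 2), (5, 4, 2)]


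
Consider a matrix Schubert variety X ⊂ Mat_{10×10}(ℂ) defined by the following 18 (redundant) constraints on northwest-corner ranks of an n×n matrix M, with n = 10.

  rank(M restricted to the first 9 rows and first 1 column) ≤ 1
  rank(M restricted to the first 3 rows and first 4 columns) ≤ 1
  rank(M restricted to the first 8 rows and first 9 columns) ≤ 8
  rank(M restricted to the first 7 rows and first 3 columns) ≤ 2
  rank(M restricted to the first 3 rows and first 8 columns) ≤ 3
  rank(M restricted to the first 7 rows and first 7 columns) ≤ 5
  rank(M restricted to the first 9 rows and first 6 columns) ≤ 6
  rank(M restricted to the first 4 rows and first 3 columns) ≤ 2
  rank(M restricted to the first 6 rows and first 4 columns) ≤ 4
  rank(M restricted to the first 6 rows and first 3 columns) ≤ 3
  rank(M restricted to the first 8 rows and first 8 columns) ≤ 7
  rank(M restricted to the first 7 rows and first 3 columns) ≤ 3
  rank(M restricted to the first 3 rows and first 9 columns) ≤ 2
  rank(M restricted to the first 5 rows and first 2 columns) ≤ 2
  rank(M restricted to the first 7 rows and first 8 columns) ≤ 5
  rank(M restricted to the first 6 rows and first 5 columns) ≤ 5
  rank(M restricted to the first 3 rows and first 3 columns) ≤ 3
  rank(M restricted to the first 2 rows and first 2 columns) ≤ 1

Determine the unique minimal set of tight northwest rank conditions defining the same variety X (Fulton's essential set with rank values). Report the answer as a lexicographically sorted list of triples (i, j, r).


The tightest implied rank at each (i,j), from the 18 conditions:

  row 1: 1  1  1  1  1  1  1  1  1  1
  row 2: 1  1  1  1  2  2  2  2  2  2
  row 3: 1  1  1  1  2  2  2  2  2  3
  row 4: 1  2  2  2  3  3  3  3  3  4
  row 5: 1  2  2  3  4  4  4  4  4  5
  row 6: 1  2  2  3  4  5  5  5  5  6
  row 7: 1  2  2  3  4  5  5  5  6  7
  row 8: 1  2  3  4  5  6  6  6  7  8
  row 9: 1  2  3  4  5  6  7  7  8  9
  row 10: 1  2  3  4  5  6  7  8  9  10

giving w = (1, 5, 10, 2, 4, 6, 9, 3, 7, 8) via Δ²R.

ℓ(w)=15; the 4 essential cells (i,j,r):

[(3, 4, 1), (3, 9, 2), (7, 3, 2), (7, 8, 5)]
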